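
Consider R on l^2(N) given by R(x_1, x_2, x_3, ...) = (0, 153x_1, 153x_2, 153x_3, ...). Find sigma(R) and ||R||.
sigma(R) = closed disk {z in C : |z| ≤ 153}; ||R|| = 153

Note R = 153·U where U is the unit right shift (U x)_k = x_{k-1} (with x_0 := 0); so ||R|| = 153||U|| and sigma(R) = 153·sigma(U). ||R x||^2 = sum_{k≥1} |153x_k|^2 = 23409||x||^2, so ||R|| = 153 and sigma(R) ⊂ {|z| ≤ 153}. For any |lambda| < 153, the equation (R - lambda I) x = 0 forces x_1 = 0, then 153x_k = lambda x_{k+1} ⇒ x = 0, so R has no eigenvalues. But (R - lambda I) is not surjective for |lambda| < 153: solving (R - lambda I) x = e_1 would require x_n proportional to (lambda/153)^(-n), which is not in l^2. So every |lambda| < 153 lies in the residual spectrum. The boundary |lambda| = 153 is in the approximate point spectrum (the spectrum is closed). Hence sigma(R) is the closed disk of radius 153.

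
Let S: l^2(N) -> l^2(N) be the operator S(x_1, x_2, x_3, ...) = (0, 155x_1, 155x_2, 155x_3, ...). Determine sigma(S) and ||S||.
sigma(S) = closed disk {z in C : |z| ≤ 155}; ||S|| = 155

Note S = 155·U where U is the unit right shift (U x)_k = x_{k-1} (with x_0 := 0); so ||S|| = 155||U|| and sigma(S) = 155·sigma(U). ||S x||^2 = sum_{k≥1} |155x_k|^2 = 24025||x||^2, so ||S|| = 155 and sigma(S) ⊂ {|z| ≤ 155}. For any |lambda| < 155, the equation (S - lambda I) x = 0 forces x_1 = 0, then 155x_k = lambda x_{k+1} ⇒ x = 0, so S has no eigenvalues. But (S - lambda I) is not surjective for |lambda| < 155: solving (S - lambda I) x = e_1 would require x_n proportional to (lambda/155)^(-n), which is not in l^2. So every |lambda| < 155 lies in the residual spectrum. The boundary |lambda| = 155 is in the approximate point spectrum (the spectrum is closed). Hence sigma(S) is the closed disk of radius 155.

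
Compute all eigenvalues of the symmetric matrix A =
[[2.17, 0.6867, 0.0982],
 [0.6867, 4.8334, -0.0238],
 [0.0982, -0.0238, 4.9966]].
sigma(A) ≈ {2, 5} (5 with multiplicity 2)

A is real symmetric, so its spectrum consists of real eigenvalues. Expanding the characteristic polynomial of the displayed matrix gives
  det(λ I - A) = p(λ) = λ^3 + (-12)λ^2 + (45)λ + (-50).
Solving p(λ) = 0 yields eigenvalues ≈ 2, 5, 5. (A is shown rounded to 4 decimals, so these recover the underlying integer eigenvalues to within that precision.)
Verification: the trace of A = 12 equals the sum of eigenvalues 12, and det(A) ≈ 49.9995 matches the eigenvalue product 50.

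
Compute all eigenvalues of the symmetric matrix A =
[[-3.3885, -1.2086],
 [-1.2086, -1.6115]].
sigma(A) ≈ {-4, -1}

A is real symmetric, so its spectrum consists of real eigenvalues. Expanding the characteristic polynomial of the displayed matrix gives
  det(λ I - A) = p(λ) = λ^2 + (5)λ + (4).
Solving p(λ) = 0 yields eigenvalues ≈ -4, -1. (A is shown rounded to 4 decimals, so these recover the underlying integer eigenvalues to within that precision.)
Verification: the trace of A = -5 equals the sum of eigenvalues -5, and det(A) ≈ 3.9999 matches the eigenvalue product 4.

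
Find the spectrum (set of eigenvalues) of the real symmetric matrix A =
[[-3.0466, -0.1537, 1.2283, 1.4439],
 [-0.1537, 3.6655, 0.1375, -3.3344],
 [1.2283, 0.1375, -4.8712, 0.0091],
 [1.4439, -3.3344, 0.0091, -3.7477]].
sigma(A) ≈ {-6, -5, -2, 5}

A is real symmetric, so its spectrum consists of real eigenvalues. Expanding the characteristic polynomial of the displayed matrix gives
  det(λ I - A) = p(λ) = λ^4 + (8)λ^3 + (-13)λ^2 + (-200.0021)λ + (-300.0061).
Solving p(λ) = 0 yields eigenvalues ≈ -6, -5, -2, 5. (A is shown rounded to 4 decimals, so these recover the underlying integer eigenvalues to within that precision.)
Verification: the trace of A = -8 equals the sum of eigenvalues -8, and det(A) ≈ -300.0061 matches the eigenvalue product -300.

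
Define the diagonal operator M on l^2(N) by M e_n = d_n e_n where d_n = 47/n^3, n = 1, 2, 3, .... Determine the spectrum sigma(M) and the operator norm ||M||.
sigma(M) = {47/n^3 : n ≥ 1} ∪ {0}; ||M|| = 47

A bounded diagonal operator on l^2 with diagonal entries d_n has spectrum equal to the closure of {d_n : n ≥ 1}: every d_n is an eigenvalue (with eigenvector e_n), so {d_n} ⊂ sigma(M); the spectrum is closed, so its closure is too; and for lambda not in the closure, (M - lambda I) has bounded inverse (the diagonal entries 1/(d_n - lambda) are bounded). For our sequence d_n = 47/n^3, n = 1, 2, 3, ...:
  - {d_n} = {47/n^3 : n ≥ 1}; the only limit point is 0
  - closure = {47/n^3 : n ≥ 1} ∪ {0}
For the norm: a diagonal operator has ||M|| = sup_n |d_n|. Here d_n = 47/n^3 is positive and decreasing, so sup_n |d_n| = d_1 = 47. So ||M|| = 47.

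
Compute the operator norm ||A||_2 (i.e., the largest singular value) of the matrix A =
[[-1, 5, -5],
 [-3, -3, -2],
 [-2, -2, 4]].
||A||_2 ≈ 8.3004 (= sqrt(largest eigenvalue of A^T A))

||A||_2 = sigma_max(A) = sqrt(lambda_max(A^T A)). Form the symmetric matrix M = A^T A =
[[14, 8, 3],
 [8, 38, -27],
 [3, -27, 45]].
Its characteristic polynomial (trace, sum of principal 2x2 minors, determinant of M give the coefficients) is
  p(λ) = det(λ I - M) = λ^3 - 97λ^2 + 2070λ - 9216.
No integer candidate from the rational root theorem (±divisors of 9216) is a root, so the roots are irrational. The cubic discriminant is Δ = 2208290436 > 0, so there are three distinct real roots. p(6) = -72 and p(7) = 864 have opposite signs, so a root lies in (6, 7); Newton's method refines it to λ ≈ 6.0714. p(22) = 24 and p(23) = -752 have opposite signs, so a root lies in (22, 23); Newton's method refines it to λ ≈ 22.0321. p(68) = -2552 and p(69) = 306 have opposite signs, so a root lies in (68, 69); Newton's method refines it to λ ≈ 68.8965. Check (Vieta): the three roots sum to 97, matching tr M = 97.
So the eigenvalues of A^T A are ≈ 6.0714, 22.0321, 68.8965 (all ≥ 0, as they must be for A^T A). The largest is λ_max ≈ 68.8965, hence ||A||_2 = sqrt(λ_max) ≈ 8.3004.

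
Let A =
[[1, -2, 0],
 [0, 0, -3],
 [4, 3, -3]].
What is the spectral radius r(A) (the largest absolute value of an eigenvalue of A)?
r(A) ≈ 3.889

The eigenvalues of A are the roots of its characteristic polynomial. With M = A (coefficients from the trace, the sum of principal 2x2 minors, and det A):
  p(λ) = det(λ I - M) = λ^3 + 2λ^2 + 6λ - 33.
No integer candidate from the rational root theorem (±divisors of 33) is a root, so the roots are irrational. The cubic discriminant is Δ = -36195 < 0, so there is one real root and a complex-conjugate pair. p(2) = -5 and p(3) = 30 have opposite signs, so a root lies in (2, 3); Newton's method refines it to λ ≈ 2.1819. Dividing out (λ - (2.1819)) leaves approximately λ^2 + 4.1819λ + 15.1245. For λ^2 + 4.1819λ + 15.1245 the discriminant is -43.0096. It is negative, so the remaining roots are the complex-conjugate pair λ ≈ -2.0909 ± 3.2791i. Their product equals the constant term, so |λ|^2 ≈ 15.1245 and |λ| ≈ 3.889.
Thus the eigenvalues (to 4 decimals) are 2.1819 (modulus 2.1819); -2.0909 ± 3.2791i (modulus 3.889). The spectral radius is the largest modulus: r(A) ≈ 3.889. (Cross-check: r(A) ≤ ||A||_2 ≈ 6.0841; equality holds whenever A is normal, though it can also hold for some non-normal A.)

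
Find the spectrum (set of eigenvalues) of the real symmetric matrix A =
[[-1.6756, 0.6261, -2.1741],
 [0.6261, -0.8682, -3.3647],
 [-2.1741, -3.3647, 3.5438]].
sigma(A) ≈ {-3, -2, 6}

A is real symmetric, so its spectrum consists of real eigenvalues. Expanding the characteristic polynomial of the displayed matrix gives
  det(λ I - A) = p(λ) = λ^3 + (-1)λ^2 + (-24)λ + (-36).
Solving p(λ) = 0 yields eigenvalues ≈ -3, -2, 6. (A is shown rounded to 4 decimals, so these recover the underlying integer eigenvalues to within that precision.)
Verification: the trace of A = 1 equals the sum of eigenvalues 1, and det(A) ≈ 35.9998 matches the eigenvalue product 36.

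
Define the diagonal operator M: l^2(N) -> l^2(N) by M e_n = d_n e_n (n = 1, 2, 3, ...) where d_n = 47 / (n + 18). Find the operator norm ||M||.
||M|| = 47/19 (attained at n = 1)

For M diagonal, ||M|| = sup_n |d_n| = sup_n 47/(n + 18). This is positive and strictly decreasing in n, so the supremum is attained at n = 1: d_1 = 47/(1 + 18) = 47/19. Hence ||M|| = 47/19.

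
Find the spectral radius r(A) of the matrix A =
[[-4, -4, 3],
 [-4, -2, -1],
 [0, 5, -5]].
r(A) ≈ 8.3369

The eigenvalues of A are the roots of its characteristic polynomial. With M = A (coefficients from the trace, the sum of principal 2x2 minors, and det A):
  p(λ) = det(λ I - M) = λ^3 + 11λ^2 + 27λ + 40.
No integer candidate from the rational root theorem (±divisors of 40) is a root, so the roots are irrational. The cubic discriminant is Δ = -32843 < 0, so there is one real root and a complex-conjugate pair. p(-9) = -41 and p(-8) = 16 have opposite signs, so a root lies in (-9, -8); Newton's method refines it to λ ≈ -8.3369. Dividing out (λ - (-8.3369)) leaves approximately λ^2 + 2.6631λ + 4.798. For λ^2 + 2.6631λ + 4.798 the discriminant is -12.0997. It is negative, so the remaining roots are the complex-conjugate pair λ ≈ -1.3316 ± 1.7392i. Their product equals the constant term, so |λ|^2 ≈ 4.798 and |λ| ≈ 2.1904.
Thus the eigenvalues (to 4 decimals) are -8.3369 (modulus 8.3369); -1.3316 ± 1.7392i (modulus 2.1904). The spectral radius is the largest modulus: r(A) ≈ 8.3369. (Cross-check: r(A) ≤ ||A||_2 ≈ 9.2598; equality holds whenever A is normal, though it can also hold for some non-normal A.)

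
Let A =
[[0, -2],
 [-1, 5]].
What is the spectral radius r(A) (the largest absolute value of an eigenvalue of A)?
r(A) = (5 + sqrt(33))/2 ≈ 5.3723

The eigenvalues of A are the roots of its characteristic polynomial. With M = A (coefficients from the trace and determinant):
  p(λ) = det(λ I - M) = λ^2 - 5λ - 2.
For λ^2 - 5λ - 2 the discriminant is 33. It is nonnegative but not a perfect square, so the roots are real and irrational: λ = (5 ± sqrt(33))/2 ≈ 5.3723, -0.3723.
Thus the eigenvalues (to 4 decimals) are 5.3723 (modulus 5.3723); -0.3723 (modulus 0.3723). The spectral radius is the largest modulus: r(A) = (5 + sqrt(33))/2 ≈ 5.3723. (Cross-check: r(A) ≤ ||A||_2 ≈ 5.465; equality holds whenever A is normal, though it can also hold for some non-normal A.)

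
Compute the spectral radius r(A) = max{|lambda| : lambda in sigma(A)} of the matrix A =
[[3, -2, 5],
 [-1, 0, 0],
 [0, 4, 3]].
r(A) ≈ 4.2257

The eigenvalues of A are the roots of its characteristic polynomial. With M = A (coefficients from the trace, the sum of principal 2x2 minors, and det A):
  p(λ) = det(λ I - M) = λ^3 - 6λ^2 + 7λ + 26.
No integer candidate from the rational root theorem (±divisors of 26) is a root, so the roots are irrational. The cubic discriminant is Δ = -15052 < 0, so there is one real root and a complex-conjugate pair. p(-2) = -20 and p(-1) = 12 have opposite signs, so a root lies in (-2, -1); Newton's method refines it to λ ≈ -1.4561. Dividing out (λ - (-1.4561)) leaves approximately λ^2 - 7.4561λ + 17.8564. For λ^2 - 7.4561λ + 17.8564 the discriminant is -15.833. It is negative, so the remaining roots are the complex-conjugate pair λ ≈ 3.728 ± 1.9895i. Their product equals the constant term, so |λ|^2 ≈ 17.8564 and |λ| ≈ 4.2257.
Thus the eigenvalues (to 4 decimals) are -1.4561 (modulus 1.4561); 3.728 ± 1.9895i (modulus 4.2257). The spectral radius is the largest modulus: r(A) ≈ 4.2257. (Cross-check: r(A) ≤ ||A||_2 ≈ 6.4219; equality holds whenever A is normal, though it can also hold for some non-normal A.)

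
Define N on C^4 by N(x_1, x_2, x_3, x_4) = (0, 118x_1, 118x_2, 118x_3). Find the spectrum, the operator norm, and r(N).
sigma(N) = {0}; ||N|| = 118; r(N) = 0. (N is nilpotent with N^4 = 0.)

On C^4, N is a strictly lower-triangular matrix with 118 on the subdiagonal and zeros elsewhere, so its characteristic polynomial is lambda^4 and every eigenvalue is 0: sigma(N) = {0}. For the operator norm, N e_i = 118e_{i+1} for i = 1, ..., 3 and N e_4 = 0, so the singular values of N are 118 (with multiplicity 3) and 0; hence ||N|| = 118. The spectral radius r(N) = max|lambda| = 0. Note ||N|| > r(N) — characteristic of non-normal nilpotent operators. Indeed N^4 = 0.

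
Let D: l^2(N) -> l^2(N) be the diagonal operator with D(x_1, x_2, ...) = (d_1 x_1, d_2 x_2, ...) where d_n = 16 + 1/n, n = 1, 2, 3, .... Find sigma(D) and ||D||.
sigma(D) = {16 + 1/n : n ≥ 1} ∪ {16}; ||D|| = 17

A bounded diagonal operator on l^2 with diagonal entries d_n has spectrum equal to the closure of {d_n : n ≥ 1}: every d_n is an eigenvalue (with eigenvector e_n), so {d_n} ⊂ sigma(D); the spectrum is closed, so its closure is too; and for lambda not in the closure, (D - lambda I) has bounded inverse (the diagonal entries 1/(d_n - lambda) are bounded). For our sequence d_n = 16 + 1/n, n = 1, 2, 3, ...:
  - {d_n} = {16 + 1/n : n ≥ 1}; the only limit point is 16
  - closure = {16 + 1/n : n ≥ 1} ∪ {16}
For the norm: a diagonal operator has ||D|| = sup_n |d_n|. Here d_n = 16 + 1/n is positive and decreasing, so sup_n |d_n| = d_1 = 16 + 1 = 17. So ||D|| = 17.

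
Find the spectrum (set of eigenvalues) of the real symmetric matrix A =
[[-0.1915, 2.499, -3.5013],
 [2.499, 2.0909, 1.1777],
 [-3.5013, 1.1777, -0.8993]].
sigma(A) ≈ {-5, 2, 4}

A is real symmetric, so its spectrum consists of real eigenvalues. Expanding the characteristic polynomial of the displayed matrix gives
  det(λ I - A) = p(λ) = λ^3 + (-1)λ^2 + (-22)λ + (40).
Solving p(λ) = 0 yields eigenvalues ≈ -5, 2, 4. (A is shown rounded to 4 decimals, so these recover the underlying integer eigenvalues to within that precision.)
Verification: the trace of A = 1 equals the sum of eigenvalues 1, and det(A) ≈ -39.9999 matches the eigenvalue product -40.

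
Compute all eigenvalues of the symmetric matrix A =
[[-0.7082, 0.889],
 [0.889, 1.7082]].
sigma(A) ≈ {-1, 2}

A is real symmetric, so its spectrum consists of real eigenvalues. Expanding the characteristic polynomial of the displayed matrix gives
  det(λ I - A) = p(λ) = λ^2 + (-1)λ + (-2).
Solving p(λ) = 0 yields eigenvalues ≈ -1, 2. (A is shown rounded to 4 decimals, so these recover the underlying integer eigenvalues to within that precision.)
Verification: the trace of A = 1 equals the sum of eigenvalues 1, and det(A) ≈ -2.0001 matches the eigenvalue product -2.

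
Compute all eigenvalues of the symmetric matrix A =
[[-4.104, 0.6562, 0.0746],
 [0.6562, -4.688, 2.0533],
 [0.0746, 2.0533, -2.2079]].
sigma(A) ≈ {-6, -4, -1}

A is real symmetric, so its spectrum consists of real eigenvalues. Expanding the characteristic polynomial of the displayed matrix gives
  det(λ I - A) = p(λ) = λ^3 + (11)λ^2 + (34)λ + (23.9985).
Solving p(λ) = 0 yields eigenvalues ≈ -6, -4, -1. (A is shown rounded to 4 decimals, so these recover the underlying integer eigenvalues to within that precision.)
Verification: the trace of A = -11 equals the sum of eigenvalues -11, and det(A) ≈ -23.9985 matches the eigenvalue product -24.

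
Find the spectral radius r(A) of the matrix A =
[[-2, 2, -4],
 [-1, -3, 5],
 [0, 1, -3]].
r(A) ≈ 4.4812

The eigenvalues of A are the roots of its characteristic polynomial. With M = A (coefficients from the trace, the sum of principal 2x2 minors, and det A):
  p(λ) = det(λ I - M) = λ^3 + 8λ^2 + 18λ + 10.
No integer candidate from the rational root theorem (±divisors of 10) is a root, so the roots are irrational. The cubic discriminant is Δ = 148 > 0, so there are three distinct real roots. p(-5) = -5 and p(-4) = 2 have opposite signs, so a root lies in (-5, -4); Newton's method refines it to λ ≈ -4.4812. p(-3) = 1 and p(-2) = -2 have opposite signs, so a root lies in (-3, -2); Newton's method refines it to λ ≈ -2.6889. p(-1) = -1 and p(0) = 10 have opposite signs, so a root lies in (-1, 0); Newton's method refines it to λ ≈ -0.8299. Check (Vieta): the three roots sum to -8, matching tr M = -8.
Thus the eigenvalues (to 4 decimals) are -4.4812 (modulus 4.4812); -2.6889 (modulus 2.6889); -0.8299 (modulus 0.8299). The spectral radius is the largest modulus: r(A) ≈ 4.4812. (Cross-check: r(A) ≤ ||A||_2 ≈ 7.9868; equality holds whenever A is normal, though it can also hold for some non-normal A.)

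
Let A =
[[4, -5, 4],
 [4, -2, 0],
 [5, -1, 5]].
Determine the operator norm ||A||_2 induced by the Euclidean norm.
||A||_2 ≈ 10.5697 (= sqrt(largest eigenvalue of A^T A))

||A||_2 = sigma_max(A) = sqrt(lambda_max(A^T A)). Form the symmetric matrix M = A^T A =
[[57, -33, 41],
 [-33, 30, -25],
 [41, -25, 41]].
Its characteristic polynomial (trace, sum of principal 2x2 minors, determinant of M give the coefficients) is
  p(λ) = det(λ I - M) = λ^3 - 128λ^2 + 1882λ - 7056.
No integer candidate from the rational root theorem (±divisors of 7056) is a root, so the roots are irrational. The cubic discriminant is Δ = 1428727392 > 0, so there are three distinct real roots. p(6) = -156 and p(7) = 189 have opposite signs, so a root lies in (6, 7); Newton's method refines it to λ ≈ 6.3781. p(9) = 243 and p(10) = -36 have opposite signs, so a root lies in (9, 10); Newton's method refines it to λ ≈ 9.9023. p(111) = -7611 and p(112) = 3024 have opposite signs, so a root lies in (111, 112); Newton's method refines it to λ ≈ 111.7196. Check (Vieta): the three roots sum to 128, matching tr M = 128.
So the eigenvalues of A^T A are ≈ 6.3781, 9.9023, 111.7196 (all ≥ 0, as they must be for A^T A). The largest is λ_max ≈ 111.7196, hence ||A||_2 = sqrt(λ_max) ≈ 10.5697.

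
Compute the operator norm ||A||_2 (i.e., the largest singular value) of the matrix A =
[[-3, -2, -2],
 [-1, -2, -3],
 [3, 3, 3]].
||A||_2 ≈ 7.4472 (= sqrt(largest eigenvalue of A^T A))

||A||_2 = sigma_max(A) = sqrt(lambda_max(A^T A)). Form the symmetric matrix M = A^T A =
[[19, 17, 18],
 [17, 17, 19],
 [18, 19, 22]].
Its characteristic polynomial (trace, sum of principal 2x2 minors, determinant of M give the coefficients) is
  p(λ) = det(λ I - M) = λ^3 - 58λ^2 + 141λ - 9.
No integer candidate from the rational root theorem (±divisors of 9) is a root, so the roots are irrational. The cubic discriminant is Δ = 49965417 > 0, so there are three distinct real roots. p(0) = -9 and p(1) = 75 have opposite signs, so a root lies in (0, 1); Newton's method refines it to λ ≈ 0.0656. p(2) = 49 and p(3) = -81 have opposite signs, so a root lies in (2, 3); Newton's method refines it to λ ≈ 2.4738. p(55) = -1329 and p(56) = 1615 have opposite signs, so a root lies in (55, 56); Newton's method refines it to λ ≈ 55.4606. Check (Vieta): the three roots sum to 58, matching tr M = 58.
So the eigenvalues of A^T A are ≈ 0.0656, 2.4738, 55.4606 (all ≥ 0, as they must be for A^T A). The largest is λ_max ≈ 55.4606, hence ||A||_2 = sqrt(λ_max) ≈ 7.4472.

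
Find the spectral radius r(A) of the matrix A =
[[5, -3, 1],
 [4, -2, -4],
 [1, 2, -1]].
r(A) ≈ 4.1025

The eigenvalues of A are the roots of its characteristic polynomial. With M = A (coefficients from the trace, the sum of principal 2x2 minors, and det A):
  p(λ) = det(λ I - M) = λ^3 - 2λ^2 + 6λ - 60.
No integer candidate from the rational root theorem (±divisors of 60) is a root, so the roots are irrational. The cubic discriminant is Δ = -86880 < 0, so there is one real root and a complex-conjugate pair. p(4) = -4 and p(5) = 45 have opposite signs, so a root lies in (4, 5); Newton's method refines it to λ ≈ 4.1025. Dividing out (λ - (4.1025)) leaves approximately λ^2 + 2.1025λ + 14.6253. For λ^2 + 2.1025λ + 14.6253 the discriminant is -54.0809. It is negative, so the remaining roots are the complex-conjugate pair λ ≈ -1.0512 ± 3.677i. Their product equals the constant term, so |λ|^2 ≈ 14.6253 and |λ| ≈ 3.8243.
Thus the eigenvalues (to 4 decimals) are 4.1025 (modulus 4.1025); -1.0512 ± 3.677i (modulus 3.8243). The spectral radius is the largest modulus: r(A) ≈ 4.1025. (Cross-check: r(A) ≤ ||A||_2 ≈ 7.586; equality holds whenever A is normal, though it can also hold for some non-normal A.)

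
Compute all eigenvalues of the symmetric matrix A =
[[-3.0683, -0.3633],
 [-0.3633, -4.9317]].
sigma(A) ≈ {-5, -3}

A is real symmetric, so its spectrum consists of real eigenvalues. Expanding the characteristic polynomial of the displayed matrix gives
  det(λ I - A) = p(λ) = λ^2 + (8)λ + (15).
Solving p(λ) = 0 yields eigenvalues ≈ -5, -3. (A is shown rounded to 4 decimals, so these recover the underlying integer eigenvalues to within that precision.)
Verification: the trace of A = -8 equals the sum of eigenvalues -8, and det(A) ≈ 14.9999 matches the eigenvalue product 15.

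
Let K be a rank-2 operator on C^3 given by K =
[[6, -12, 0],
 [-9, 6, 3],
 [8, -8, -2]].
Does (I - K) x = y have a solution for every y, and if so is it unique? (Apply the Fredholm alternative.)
(I - K) is invertible (det(I - K) = -81 ≠ 0), so for every y in C^3 the equation (I - K) x = y has a unique solution.

K has rank 2 and factors as K = U V^T = u1 v1^T + u2 v2^T with u1 = (-3, 0, -1), v1 = (1, 2, -1), u2 = (3, -3, 3), v2 = (3, -2, -1) (multiplying out reproduces the displayed K). The nonzero eigenvalues of U V^T coincide with those of the 2 x 2 matrix G = V^T U = [[v1·u1, v1·u2], [v2·u1, v2·u2]] = [[-2, -6], [-8, 12]], and by the Sylvester determinant identity det(I_3 - U V^T) = det(I_2 - V^T U) = det([[3, 6], [8, -11]]) = (3)(-11) - (6)(8) = -81. (Direct check: I - K =
[[-5, 12, 0],
 [9, -5, -3],
 [-8, 8, 3]]
has determinant -81.) The finite-dimensional Fredholm alternative says: either (I - K) is invertible, or ker(I - K) ≠ {0} and then range(I - K) = ker((I - K)^*)^⊥, with dim ker(I - K) = dim ker((I - K)^*). Since det(I - K) ≠ 0, 1 is not an eigenvalue of K and ker(I - K) = {0}, so we are in the first case: for every y there is a unique x = (I - K)^(-1) y. (Explicitly, by the Woodbury identity, (I - U V^T)^(-1) = I + U (I_2 - G)^(-1) V^T.)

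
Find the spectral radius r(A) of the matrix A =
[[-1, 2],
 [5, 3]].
r(A) = (2 + sqrt(56))/2 ≈ 4.7417

The eigenvalues of A are the roots of its characteristic polynomial. With M = A (coefficients from the trace and determinant):
  p(λ) = det(λ I - M) = λ^2 - 2λ - 13.
For λ^2 - 2λ - 13 the discriminant is 56. It is nonnegative but not a perfect square, so the roots are real and irrational: λ = (2 ± sqrt(56))/2 ≈ 4.7417, -2.7417.
Thus the eigenvalues (to 4 decimals) are 4.7417 (modulus 4.7417); -2.7417 (modulus 2.7417). The spectral radius is the largest modulus: r(A) = (2 + sqrt(56))/2 ≈ 4.7417. (Cross-check: r(A) ≤ ||A||_2 ≈ 5.8339; equality holds whenever A is normal, though it can also hold for some non-normal A.)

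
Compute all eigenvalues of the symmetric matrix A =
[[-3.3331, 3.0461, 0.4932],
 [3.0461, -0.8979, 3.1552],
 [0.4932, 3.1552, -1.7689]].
sigma(A) ≈ {-6, -3, 3}

A is real symmetric, so its spectrum consists of real eigenvalues. Expanding the characteristic polynomial of the displayed matrix gives
  det(λ I - A) = p(λ) = λ^3 + (6)λ^2 + (-9)λ + (-54).
Solving p(λ) = 0 yields eigenvalues ≈ -6, -3, 3. (A is shown rounded to 4 decimals, so these recover the underlying integer eigenvalues to within that precision.)
Verification: the trace of A = -6 equals the sum of eigenvalues -6, and det(A) ≈ 53.9999 matches the eigenvalue product 54.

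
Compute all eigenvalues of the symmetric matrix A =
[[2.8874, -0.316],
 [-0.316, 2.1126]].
sigma(A) ≈ {2, 3}

A is real symmetric, so its spectrum consists of real eigenvalues. Expanding the characteristic polynomial of the displayed matrix gives
  det(λ I - A) = p(λ) = λ^2 + (-5)λ + (6).
Solving p(λ) = 0 yields eigenvalues ≈ 2, 3. (A is shown rounded to 4 decimals, so these recover the underlying integer eigenvalues to within that precision.)
Verification: the trace of A = 5 equals the sum of eigenvalues 5, and det(A) ≈ 6.0001 matches the eigenvalue product 6.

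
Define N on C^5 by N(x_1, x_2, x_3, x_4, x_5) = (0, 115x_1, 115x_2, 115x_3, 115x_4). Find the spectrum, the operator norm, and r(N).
sigma(N) = {0}; ||N|| = 115; r(N) = 0. (N is nilpotent with N^5 = 0.)

On C^5, N is a strictly lower-triangular matrix with 115 on the subdiagonal and zeros elsewhere, so its characteristic polynomial is lambda^5 and every eigenvalue is 0: sigma(N) = {0}. For the operator norm, N e_i = 115e_{i+1} for i = 1, ..., 4 and N e_5 = 0, so the singular values of N are 115 (with multiplicity 4) and 0; hence ||N|| = 115. The spectral radius r(N) = max|lambda| = 0. Note ||N|| > r(N) — characteristic of non-normal nilpotent operators. Indeed N^5 = 0.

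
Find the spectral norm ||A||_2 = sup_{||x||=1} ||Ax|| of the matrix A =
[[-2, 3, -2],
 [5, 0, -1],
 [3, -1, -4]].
||A||_2 ≈ 6.8123 (= sqrt(largest eigenvalue of A^T A))

||A||_2 = sigma_max(A) = sqrt(lambda_max(A^T A)). Form the symmetric matrix M = A^T A =
[[38, -9, -13],
 [-9, 10, -2],
 [-13, -2, 21]].
Its characteristic polynomial (trace, sum of principal 2x2 minors, determinant of M give the coefficients) is
  p(λ) = det(λ I - M) = λ^3 - 69λ^2 + 1134λ - 3969.
No integer candidate from the rational root theorem (±divisors of 3969) is a root, so the roots are irrational. The cubic discriminant is Δ = 238652001 > 0, so there are three distinct real roots. p(4) = -473 and p(5) = 101 have opposite signs, so a root lies in (4, 5); Newton's method refines it to λ ≈ 4.8092. p(17) = 281 and p(18) = -81 have opposite signs, so a root lies in (17, 18); Newton's method refines it to λ ≈ 17.7838. p(46) = -473 and p(47) = 731 have opposite signs, so a root lies in (46, 47); Newton's method refines it to λ ≈ 46.407. Check (Vieta): the three roots sum to 69, matching tr M = 69.
So the eigenvalues of A^T A are ≈ 4.8092, 17.7838, 46.407 (all ≥ 0, as they must be for A^T A). The largest is λ_max ≈ 46.407, hence ||A||_2 = sqrt(λ_max) ≈ 6.8123.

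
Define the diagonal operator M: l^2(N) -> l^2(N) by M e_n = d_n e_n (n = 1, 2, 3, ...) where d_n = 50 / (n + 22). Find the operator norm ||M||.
||M|| = 50/23 (attained at n = 1)

For M diagonal, ||M|| = sup_n |d_n| = sup_n 50/(n + 22). This is positive and strictly decreasing in n, so the supremum is attained at n = 1: d_1 = 50/(1 + 22) = 50/23. Hence ||M|| = 50/23.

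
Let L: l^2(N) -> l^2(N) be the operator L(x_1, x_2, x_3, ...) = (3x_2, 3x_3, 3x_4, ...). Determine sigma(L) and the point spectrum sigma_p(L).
sigma(L) = closed disk {z in C : |z| ≤ 3}; sigma_p(L) = open disk {z in C : |z| < 3}

Note L = 3·V where V is the unit left shift (V x)_k = x_{k+1}; so sigma(L) = 3·sigma(V) and ||L|| = 3||V||. ||L x||^2 = 9sum_{k≥2} |x_k|^2 ≤ 9||x||^2, with equality on {x : x_1 = 0}, so ||L|| = 3. For any lambda with |lambda| < 3, set r = lambda/3 (|r| < 1); the vector x = (1, r, r^2, ...) is in l^2 and satisfies L x = 3(r, r^2, ...) = lambda x, so lambda is an eigenvalue. On the boundary |lambda| = 3 the geometric series diverges, so no l^2 eigenvector exists, but these lambda lie in the approximate point spectrum. Hence sigma(L) is the closed disk of radius 3 and sigma_p(L) is the open disk.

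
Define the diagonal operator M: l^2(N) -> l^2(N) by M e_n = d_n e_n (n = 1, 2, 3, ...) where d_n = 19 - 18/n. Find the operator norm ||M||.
||M|| = 19

For a diagonal operator on l^2 with entries d_n, ||M|| = sup_n |d_n|. Here d_1 = 1, d_2 = 10, ..., and d_n = 19 - 18/n increases monotonically toward 19. All terms lie in [1, 19), so |d_n| = d_n and the supremum is the limit 19, which is not attained by any individual d_n. Hence ||M|| = 19.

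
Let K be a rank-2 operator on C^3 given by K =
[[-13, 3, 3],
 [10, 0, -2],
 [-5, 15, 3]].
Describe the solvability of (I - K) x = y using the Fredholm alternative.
(I - K) is invertible (det(I - K) = -13 ≠ 0), so for every y in C^3 the equation (I - K) x = y has a unique solution.

K has rank 2 and factors as K = U V^T = u1 v1^T + u2 v2^T with u1 = (3, -2, 3), v1 = (-3, 3, 1), u2 = (2, -2, -2), v2 = (-2, -3, 0) (multiplying out reproduces the displayed K). The nonzero eigenvalues of U V^T coincide with those of the 2 x 2 matrix G = V^T U = [[v1·u1, v1·u2], [v2·u1, v2·u2]] = [[-12, -14], [0, 2]], and by the Sylvester determinant identity det(I_3 - U V^T) = det(I_2 - V^T U) = det([[13, 14], [0, -1]]) = (13)(-1) - (14)(0) = -13. (Direct check: I - K =
[[14, -3, -3],
 [-10, 1, 2],
 [5, -15, -2]]
has determinant -13.) The finite-dimensional Fredholm alternative says: either (I - K) is invertible, or ker(I - K) ≠ {0} and then range(I - K) = ker((I - K)^*)^⊥, with dim ker(I - K) = dim ker((I - K)^*). Since det(I - K) ≠ 0, 1 is not an eigenvalue of K and ker(I - K) = {0}, so we are in the first case: for every y there is a unique x = (I - K)^(-1) y. (Explicitly, by the Woodbury identity, (I - U V^T)^(-1) = I + U (I_2 - G)^(-1) V^T.)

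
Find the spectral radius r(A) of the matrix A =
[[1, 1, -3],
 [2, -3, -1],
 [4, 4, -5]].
r(A) ≈ 3.9207

The eigenvalues of A are the roots of its characteristic polynomial. With M = A (coefficients from the trace, the sum of principal 2x2 minors, and det A):
  p(λ) = det(λ I - M) = λ^3 + 7λ^2 + 21λ + 35.
No integer candidate from the rational root theorem (±divisors of 35) is a root, so the roots are irrational. The cubic discriminant is Δ = -3920 < 0, so there is one real root and a complex-conjugate pair. p(-4) = -1 and p(-3) = 8 have opposite signs, so a root lies in (-4, -3); Newton's method refines it to λ ≈ -3.9207. Dividing out (λ - (-3.9207)) leaves approximately λ^2 + 3.0793λ + 8.927. For λ^2 + 3.0793λ + 8.927 the discriminant is -26.2258. It is negative, so the remaining roots are the complex-conjugate pair λ ≈ -1.5397 ± 2.5606i. Their product equals the constant term, so |λ|^2 ≈ 8.927 and |λ| ≈ 2.9878.
Thus the eigenvalues (to 4 decimals) are -3.9207 (modulus 3.9207); -1.5397 ± 2.5606i (modulus 2.9878). The spectral radius is the largest modulus: r(A) ≈ 3.9207. (Cross-check: r(A) ≤ ||A||_2 ≈ 8.1597; equality holds whenever A is normal, though it can also hold for some non-normal A.)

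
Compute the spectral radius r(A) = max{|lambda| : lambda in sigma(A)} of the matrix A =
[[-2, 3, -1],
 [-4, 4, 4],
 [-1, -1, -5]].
r(A) ≈ 5.2857

The eigenvalues of A are the roots of its characteristic polynomial. With M = A (coefficients from the trace, the sum of principal 2x2 minors, and det A):
  p(λ) = det(λ I - M) = λ^3 + 3λ^2 - 3λ + 48.
No integer candidate from the rational root theorem (±divisors of 48) is a root, so the roots are irrational. The cubic discriminant is Δ = -74979 < 0, so there is one real root and a complex-conjugate pair. p(-6) = -42 and p(-5) = 13 have opposite signs, so a root lies in (-6, -5); Newton's method refines it to λ ≈ -5.2857. Dividing out (λ - (-5.2857)) leaves approximately λ^2 - 2.2857λ + 9.0812. For λ^2 - 2.2857λ + 9.0812 the discriminant is -31.1005. It is negative, so the remaining roots are the complex-conjugate pair λ ≈ 1.1428 ± 2.7884i. Their product equals the constant term, so |λ|^2 ≈ 9.0812 and |λ| ≈ 3.0135.
Thus the eigenvalues (to 4 decimals) are -5.2857 (modulus 5.2857); 1.1428 ± 2.7884i (modulus 3.0135). The spectral radius is the largest modulus: r(A) ≈ 5.2857. (Cross-check: r(A) ≤ ||A||_2 ≈ 7.9382; equality holds whenever A is normal, though it can also hold for some non-normal A.)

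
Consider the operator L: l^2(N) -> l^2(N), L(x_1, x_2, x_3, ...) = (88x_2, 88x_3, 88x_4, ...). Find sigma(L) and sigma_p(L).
sigma(L) = closed disk {z in C : |z| ≤ 88}; sigma_p(L) = open disk {z in C : |z| < 88}

Note L = 88·V where V is the unit left shift (V x)_k = x_{k+1}; so sigma(L) = 88·sigma(V) and ||L|| = 88||V||. ||L x||^2 = 7744sum_{k≥2} |x_k|^2 ≤ 7744||x||^2, with equality on {x : x_1 = 0}, so ||L|| = 88. For any lambda with |lambda| < 88, set r = lambda/88 (|r| < 1); the vector x = (1, r, r^2, ...) is in l^2 and satisfies L x = 88(r, r^2, ...) = lambda x, so lambda is an eigenvalue. On the boundary |lambda| = 88 the geometric series diverges, so no l^2 eigenvector exists, but these lambda lie in the approximate point spectrum. Hence sigma(L) is the closed disk of radius 88 and sigma_p(L) is the open disk.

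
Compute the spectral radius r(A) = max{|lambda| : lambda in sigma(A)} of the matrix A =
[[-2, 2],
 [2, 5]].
r(A) = (3 + sqrt(65))/2 ≈ 5.5311

The eigenvalues of A are the roots of its characteristic polynomial. With M = A (coefficients from the trace and determinant):
  p(λ) = det(λ I - M) = λ^2 - 3λ - 14.
For λ^2 - 3λ - 14 the discriminant is 65. It is nonnegative but not a perfect square, so the roots are real and irrational: λ = (3 ± sqrt(65))/2 ≈ 5.5311, -2.5311.
Thus the eigenvalues (to 4 decimals) are 5.5311 (modulus 5.5311); -2.5311 (modulus 2.5311). The spectral radius is the largest modulus: r(A) = (3 + sqrt(65))/2 ≈ 5.5311. (Cross-check: r(A) ≤ ||A||_2 ≈ 5.5311; equality holds whenever A is normal, though it can also hold for some non-normal A.)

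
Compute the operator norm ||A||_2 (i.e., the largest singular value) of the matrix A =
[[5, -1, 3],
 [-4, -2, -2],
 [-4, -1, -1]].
||A||_2 ≈ 8.4148 (= sqrt(largest eigenvalue of A^T A))

||A||_2 = sigma_max(A) = sqrt(lambda_max(A^T A)). Form the symmetric matrix M = A^T A =
[[57, 7, 27],
 [7, 6, 2],
 [27, 2, 14]].
Its characteristic polynomial (trace, sum of principal 2x2 minors, determinant of M give the coefficients) is
  p(λ) = det(λ I - M) = λ^3 - 77λ^2 + 442λ - 256.
No integer candidate from the rational root theorem (±divisors of 256) is a root, so the roots are irrational. The cubic discriminant is Δ = 500479012 > 0, so there are three distinct real roots. p(0) = -256 and p(1) = 110 have opposite signs, so a root lies in (0, 1); Newton's method refines it to λ ≈ 0.6528. p(5) = 154 and p(6) = -160 have opposite signs, so a root lies in (5, 6); Newton's method refines it to λ ≈ 5.5383. p(70) = -3616 and p(71) = 880 have opposite signs, so a root lies in (70, 71); Newton's method refines it to λ ≈ 70.8089. Check (Vieta): the three roots sum to 77, matching tr M = 77.
So the eigenvalues of A^T A are ≈ 0.6528, 5.5383, 70.8089 (all ≥ 0, as they must be for A^T A). The largest is λ_max ≈ 70.8089, hence ||A||_2 = sqrt(λ_max) ≈ 8.4148.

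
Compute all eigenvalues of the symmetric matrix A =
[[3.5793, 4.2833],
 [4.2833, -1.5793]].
sigma(A) ≈ {-4, 6}

A is real symmetric, so its spectrum consists of real eigenvalues. Expanding the characteristic polynomial of the displayed matrix gives
  det(λ I - A) = p(λ) = λ^2 + (-2)λ + (-24).
Solving p(λ) = 0 yields eigenvalues ≈ -4, 6. (A is shown rounded to 4 decimals, so these recover the underlying integer eigenvalues to within that precision.)
Verification: the trace of A = 2 equals the sum of eigenvalues 2, and det(A) ≈ -23.9994 matches the eigenvalue product -24.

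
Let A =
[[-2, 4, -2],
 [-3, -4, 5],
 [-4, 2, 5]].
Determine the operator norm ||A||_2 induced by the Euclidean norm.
||A||_2 ≈ 8.883 (= sqrt(largest eigenvalue of A^T A))

||A||_2 = sigma_max(A) = sqrt(lambda_max(A^T A)). Form the symmetric matrix M = A^T A =
[[29, -4, -31],
 [-4, 36, -18],
 [-31, -18, 54]].
Its characteristic polynomial (trace, sum of principal 2x2 minors, determinant of M give the coefficients) is
  p(λ) = det(λ I - M) = λ^3 - 119λ^2 + 3253λ - 7056.
No integer candidate from the rational root theorem (±divisors of 7056) is a root, so the roots are irrational. The cubic discriminant is Δ = 12418233909 > 0, so there are three distinct real roots. p(2) = -1018 and p(3) = 1659 have opposite signs, so a root lies in (2, 3); Newton's method refines it to λ ≈ 2.3706. p(37) = 1047 and p(38) = -406 have opposite signs, so a root lies in (37, 38); Newton's method refines it to λ ≈ 37.7214. p(78) = -2766 and p(79) = 291 have opposite signs, so a root lies in (78, 79); Newton's method refines it to λ ≈ 78.908. Check (Vieta): the three roots sum to 119, matching tr M = 119.
So the eigenvalues of A^T A are ≈ 2.3706, 37.7214, 78.908 (all ≥ 0, as they must be for A^T A). The largest is λ_max ≈ 78.908, hence ||A||_2 = sqrt(λ_max) ≈ 8.883.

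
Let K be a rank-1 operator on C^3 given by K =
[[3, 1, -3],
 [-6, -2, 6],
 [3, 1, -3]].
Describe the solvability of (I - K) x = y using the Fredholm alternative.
(I - K) is invertible (det(I - K) = 3 ≠ 0), so for every y in C^3 the equation (I - K) x = y has a unique solution.

K has rank 1, so it is an outer product K = u v^T: every row of K is a multiple of one row vector. Reading off the entries, u = (1, -2, 1) and v = (3, 1, -3) (row i of K equals u_i·v^T). A rank-one matrix u v^T satisfies K u = u (v·u) and kills the (2)-dimensional subspace v^⊥, so its characteristic polynomial is lambda^2 (lambda - v·u) with v·u = tr K = -2. Hence the eigenvalues of I - K are 1 (multiplicity 2) and 1 - (-2) = 3, so det(I - K) = 3. (Direct check: I - K =
[[-2, -1, 3],
 [6, 3, -6],
 [-3, -1, 4]]
has determinant 3.) The finite-dimensional Fredholm alternative says: either (I - K) is invertible, or ker(I - K) ≠ {0} and then range(I - K) = ker((I - K)^*)^⊥, with dim ker(I - K) = dim ker((I - K)^*). Since det(I - K) ≠ 0, 1 is not an eigenvalue of K and ker(I - K) = {0}, so we are in the first case: for every y there is a unique x = (I - K)^(-1) y. Explicitly, by the Sherman–Morrison formula, (I - u v^T)^(-1) = I + u v^T/(1 - v·u), i.e. (I - K)^(-1) = I + K/(3).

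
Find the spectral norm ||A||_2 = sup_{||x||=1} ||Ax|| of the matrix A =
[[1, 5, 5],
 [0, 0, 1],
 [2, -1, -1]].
||A||_2 ≈ 7.2719 (= sqrt(largest eigenvalue of A^T A))

||A||_2 = sigma_max(A) = sqrt(lambda_max(A^T A)). Form the symmetric matrix M = A^T A =
[[5, 3, 3],
 [3, 26, 26],
 [3, 26, 27]].
Its characteristic polynomial (trace, sum of principal 2x2 minors, determinant of M give the coefficients) is
  p(λ) = det(λ I - M) = λ^3 - 58λ^2 + 273λ - 121.
No integer candidate from the rational root theorem (±divisors of 121) is a root, so the roots are irrational. The cubic discriminant is Δ = 108986825 > 0, so there are three distinct real roots. p(0) = -121 and p(1) = 95 have opposite signs, so a root lies in (0, 1); Newton's method refines it to λ ≈ 0.4948. p(4) = 107 and p(5) = -81 have opposite signs, so a root lies in (4, 5); Newton's method refines it to λ ≈ 4.6245. p(52) = -2149 and p(53) = 303 have opposite signs, so a root lies in (52, 53); Newton's method refines it to λ ≈ 52.8807. Check (Vieta): the three roots sum to 58, matching tr M = 58.
So the eigenvalues of A^T A are ≈ 0.4948, 4.6245, 52.8807 (all ≥ 0, as they must be for A^T A). The largest is λ_max ≈ 52.8807, hence ||A||_2 = sqrt(λ_max) ≈ 7.2719.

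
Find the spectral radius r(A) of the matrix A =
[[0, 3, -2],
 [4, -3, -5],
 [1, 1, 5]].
r(A) ≈ 5.1793

The eigenvalues of A are the roots of its characteristic polynomial. With M = A (coefficients from the trace, the sum of principal 2x2 minors, and det A):
  p(λ) = det(λ I - M) = λ^3 - 2λ^2 - 20λ + 89.
No integer candidate from the rational root theorem (±divisors of 89) is a root, so the roots are irrational. The cubic discriminant is Δ = -113339 < 0, so there is one real root and a complex-conjugate pair. p(-6) = -79 and p(-5) = 14 have opposite signs, so a root lies in (-6, -5); Newton's method refines it to λ ≈ -5.1793. Dividing out (λ - (-5.1793)) leaves approximately λ^2 - 7.1793λ + 17.1838. For λ^2 - 7.1793λ + 17.1838 the discriminant is -17.1927. It is negative, so the remaining roots are the complex-conjugate pair λ ≈ 3.5897 ± 2.0732i. Their product equals the constant term, so |λ|^2 ≈ 17.1838 and |λ| ≈ 4.1453.
Thus the eigenvalues (to 4 decimals) are -5.1793 (modulus 5.1793); 3.5897 ± 2.0732i (modulus 4.1453). The spectral radius is the largest modulus: r(A) ≈ 5.1793. (Cross-check: r(A) ≤ ||A||_2 ≈ 8.0942; equality holds whenever A is normal, though it can also hold for some non-normal A.)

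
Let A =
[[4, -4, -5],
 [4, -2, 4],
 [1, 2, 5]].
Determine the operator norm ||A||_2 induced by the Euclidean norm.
||A||_2 ≈ 8.7762 (= sqrt(largest eigenvalue of A^T A))

||A||_2 = sigma_max(A) = sqrt(lambda_max(A^T A)). Form the symmetric matrix M = A^T A =
[[33, -22, 1],
 [-22, 24, 22],
 [1, 22, 66]].
Its characteristic polynomial (trace, sum of principal 2x2 minors, determinant of M give the coefficients) is
  p(λ) = det(λ I - M) = λ^3 - 123λ^2 + 3585λ - 3364.
No integer candidate from the rational root theorem (±divisors of 3364) is a root, so the roots are irrational. The cubic discriminant is Δ = 11495740941 > 0, so there are three distinct real roots. p(0) = -3364 and p(1) = 99 have opposite signs, so a root lies in (0, 1); Newton's method refines it to λ ≈ 0.9704. p(45) = 11 and p(46) = -1386 have opposite signs, so a root lies in (45, 46); Newton's method refines it to λ ≈ 45.0078. p(77) = -53 and p(78) = 2486 have opposite signs, so a root lies in (77, 78); Newton's method refines it to λ ≈ 77.0218. Check (Vieta): the three roots sum to 123, matching tr M = 123.
So the eigenvalues of A^T A are ≈ 0.9704, 45.0078, 77.0218 (all ≥ 0, as they must be for A^T A). The largest is λ_max ≈ 77.0218, hence ||A||_2 = sqrt(λ_max) ≈ 8.7762.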